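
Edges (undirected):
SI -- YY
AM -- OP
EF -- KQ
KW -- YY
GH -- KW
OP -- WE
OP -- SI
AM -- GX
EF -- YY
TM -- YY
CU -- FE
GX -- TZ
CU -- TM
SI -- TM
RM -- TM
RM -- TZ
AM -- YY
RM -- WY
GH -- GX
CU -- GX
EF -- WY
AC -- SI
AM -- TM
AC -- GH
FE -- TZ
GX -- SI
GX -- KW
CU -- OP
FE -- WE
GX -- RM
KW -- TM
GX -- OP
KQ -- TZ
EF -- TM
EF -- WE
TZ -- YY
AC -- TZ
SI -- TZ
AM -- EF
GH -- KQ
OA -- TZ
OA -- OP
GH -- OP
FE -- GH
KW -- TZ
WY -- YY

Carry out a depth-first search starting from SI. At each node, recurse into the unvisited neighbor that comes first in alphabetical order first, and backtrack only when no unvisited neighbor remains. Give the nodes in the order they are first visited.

SI → AC → GH → FE → CU → GX → AM → EF → KQ → TZ → KW → TM → RM → WY → YY → OA → OP → WE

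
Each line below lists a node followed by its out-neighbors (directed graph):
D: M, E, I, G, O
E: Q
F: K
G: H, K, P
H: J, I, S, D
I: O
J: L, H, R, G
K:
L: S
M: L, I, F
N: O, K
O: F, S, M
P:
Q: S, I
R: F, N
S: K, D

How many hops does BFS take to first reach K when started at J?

2

Level 0: J
Level 1: G, H, L, R
Level 2: D, F, I, K, N, P, S
Level 3: E, M, O
Level 4: Q
K first appears at level 2.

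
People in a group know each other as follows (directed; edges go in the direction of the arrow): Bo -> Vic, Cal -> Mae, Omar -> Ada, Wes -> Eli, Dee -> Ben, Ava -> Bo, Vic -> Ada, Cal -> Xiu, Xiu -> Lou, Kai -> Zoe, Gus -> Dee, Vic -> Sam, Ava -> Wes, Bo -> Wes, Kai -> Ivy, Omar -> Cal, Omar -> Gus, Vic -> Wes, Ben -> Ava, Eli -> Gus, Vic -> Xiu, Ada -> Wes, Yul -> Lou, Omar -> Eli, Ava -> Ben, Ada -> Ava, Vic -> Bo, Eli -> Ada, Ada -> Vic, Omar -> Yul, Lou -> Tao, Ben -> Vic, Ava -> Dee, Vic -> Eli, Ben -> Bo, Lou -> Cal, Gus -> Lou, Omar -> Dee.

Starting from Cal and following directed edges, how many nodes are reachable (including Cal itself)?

BFS from Cal visits: Cal, Mae, Xiu, Lou, Tao
Reachable nodes: 5 of 20 total.

5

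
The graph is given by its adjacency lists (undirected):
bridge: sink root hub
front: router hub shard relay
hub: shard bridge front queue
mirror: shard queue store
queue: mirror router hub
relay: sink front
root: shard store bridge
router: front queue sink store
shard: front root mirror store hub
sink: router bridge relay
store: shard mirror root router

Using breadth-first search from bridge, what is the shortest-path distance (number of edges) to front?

2

Level 0: bridge
Level 1: hub, root, sink
Level 2: front, queue, relay, router, shard, store
Level 3: mirror
front first appears at level 2.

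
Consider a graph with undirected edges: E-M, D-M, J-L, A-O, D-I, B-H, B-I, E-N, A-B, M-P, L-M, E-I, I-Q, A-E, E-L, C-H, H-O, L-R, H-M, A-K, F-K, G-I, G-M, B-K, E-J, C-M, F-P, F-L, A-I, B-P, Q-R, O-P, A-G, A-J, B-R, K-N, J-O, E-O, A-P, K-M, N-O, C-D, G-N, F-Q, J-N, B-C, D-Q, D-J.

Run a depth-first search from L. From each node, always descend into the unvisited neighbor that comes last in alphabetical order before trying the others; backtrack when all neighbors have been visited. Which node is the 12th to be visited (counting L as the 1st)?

Visit L
L → R
R → Q
Q → I
I → G
G → N
N → O
O → P
P → M
M → K
K → F
K → B
B → H
H → C
C → D
D → J
J → E
E → A

Visit order: L, R, Q, I, G, N, O, P, M, K, F, B, H, C, D, J, E, A

B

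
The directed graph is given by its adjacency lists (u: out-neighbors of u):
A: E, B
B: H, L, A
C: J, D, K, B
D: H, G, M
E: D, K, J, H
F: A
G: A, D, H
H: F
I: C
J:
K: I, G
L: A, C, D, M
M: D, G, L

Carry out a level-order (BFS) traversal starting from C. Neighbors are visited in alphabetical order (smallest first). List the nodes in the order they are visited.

Visit C; enqueue B, D, J, K → queue [B, D, J, K]
Visit B; enqueue A, H, L → queue [D, J, K, A, H, L]
Visit D; enqueue G, M → queue [J, K, A, H, L, G, M]
Visit J → queue [K, A, H, L, G, M]
Visit K; enqueue I → queue [A, H, L, G, M, I]
Visit A; enqueue E → queue [H, L, G, M, I, E]
Visit H; enqueue F → queue [L, G, M, I, E, F]
Visit L → queue [G, M, I, E, F]
Visit G → queue [M, I, E, F]
Visit M → queue [I, E, F]
Visit I → queue [E, F]
Visit E → queue [F]
Visit F → queue []

C → B → D → J → K → A → H → L → G → M → I → E → F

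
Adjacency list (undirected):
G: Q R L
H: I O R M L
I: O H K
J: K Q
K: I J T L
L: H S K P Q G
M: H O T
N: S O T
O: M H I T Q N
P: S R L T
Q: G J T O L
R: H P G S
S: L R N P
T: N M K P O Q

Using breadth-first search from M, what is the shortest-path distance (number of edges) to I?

Level 0: M
Level 1: H, O, T
Level 2: I, K, L, N, P, Q, R
Level 3: G, J, S
I first appears at level 2.

2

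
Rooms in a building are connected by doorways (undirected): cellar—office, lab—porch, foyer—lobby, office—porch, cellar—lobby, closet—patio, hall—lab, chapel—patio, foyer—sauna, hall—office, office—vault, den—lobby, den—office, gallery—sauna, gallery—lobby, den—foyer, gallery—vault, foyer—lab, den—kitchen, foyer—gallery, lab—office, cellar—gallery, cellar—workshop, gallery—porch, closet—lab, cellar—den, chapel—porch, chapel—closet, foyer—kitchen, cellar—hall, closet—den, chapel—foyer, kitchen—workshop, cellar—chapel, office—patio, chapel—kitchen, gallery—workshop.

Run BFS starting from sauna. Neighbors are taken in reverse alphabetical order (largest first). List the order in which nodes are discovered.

sauna -> gallery -> foyer -> workshop -> vault -> porch -> lobby -> cellar -> lab -> kitchen -> den -> chapel -> office -> hall -> closet -> patio

Visit sauna; enqueue gallery, foyer → queue [gallery, foyer]
Visit gallery; enqueue workshop, vault, porch, lobby, cellar → queue [foyer, workshop, vault, porch, lobby, cellar]
Visit foyer; enqueue lab, kitchen, den, chapel → queue [workshop, vault, porch, lobby, cellar, lab, kitchen, den, chapel]
Visit workshop → queue [vault, porch, lobby, cellar, lab, kitchen, den, chapel]
Visit vault; enqueue office → queue [porch, lobby, cellar, lab, kitchen, den, chapel, office]
Visit porch → queue [lobby, cellar, lab, kitchen, den, chapel, office]
Visit lobby → queue [cellar, lab, kitchen, den, chapel, office]
Visit cellar; enqueue hall → queue [lab, kitchen, den, chapel, office, hall]
Visit lab; enqueue closet → queue [kitchen, den, chapel, office, hall, closet]
Visit kitchen → queue [den, chapel, office, hall, closet]
Visit den → queue [chapel, office, hall, closet]
Visit chapel; enqueue patio → queue [office, hall, closet, patio]
Visit office → queue [hall, closet, patio]
Visit hall → queue [closet, patio]
Visit closet → queue [patio]
Visit patio → queue []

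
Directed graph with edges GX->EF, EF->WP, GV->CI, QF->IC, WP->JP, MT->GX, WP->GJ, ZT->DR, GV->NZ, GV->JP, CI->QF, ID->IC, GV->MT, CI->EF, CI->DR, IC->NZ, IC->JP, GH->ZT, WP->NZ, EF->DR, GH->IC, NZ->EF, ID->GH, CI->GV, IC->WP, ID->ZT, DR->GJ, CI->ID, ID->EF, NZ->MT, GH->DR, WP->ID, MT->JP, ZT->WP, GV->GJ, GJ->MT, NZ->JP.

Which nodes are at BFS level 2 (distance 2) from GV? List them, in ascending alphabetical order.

DR, EF, GX, ID, QF

Level 0: GV
Level 1: CI, GJ, JP, MT, NZ
Level 2: DR, EF, GX, ID, QF
Level 3: GH, IC, WP, ZT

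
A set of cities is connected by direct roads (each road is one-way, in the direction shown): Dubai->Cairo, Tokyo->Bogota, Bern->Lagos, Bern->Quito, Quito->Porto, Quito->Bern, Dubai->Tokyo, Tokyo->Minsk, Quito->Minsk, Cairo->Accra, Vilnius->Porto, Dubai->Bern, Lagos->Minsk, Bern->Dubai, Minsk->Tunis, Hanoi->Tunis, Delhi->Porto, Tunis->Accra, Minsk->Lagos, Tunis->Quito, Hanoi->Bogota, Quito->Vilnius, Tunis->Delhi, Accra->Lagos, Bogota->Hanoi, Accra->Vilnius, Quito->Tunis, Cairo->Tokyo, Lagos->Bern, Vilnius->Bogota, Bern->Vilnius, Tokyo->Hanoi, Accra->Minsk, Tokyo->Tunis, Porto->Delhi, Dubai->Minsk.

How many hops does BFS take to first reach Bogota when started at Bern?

Level 0: Bern
Level 1: Dubai, Lagos, Quito, Vilnius
Level 2: Bogota, Cairo, Minsk, Porto, Tokyo, Tunis
Level 3: Accra, Delhi, Hanoi
Bogota first appears at level 2.

2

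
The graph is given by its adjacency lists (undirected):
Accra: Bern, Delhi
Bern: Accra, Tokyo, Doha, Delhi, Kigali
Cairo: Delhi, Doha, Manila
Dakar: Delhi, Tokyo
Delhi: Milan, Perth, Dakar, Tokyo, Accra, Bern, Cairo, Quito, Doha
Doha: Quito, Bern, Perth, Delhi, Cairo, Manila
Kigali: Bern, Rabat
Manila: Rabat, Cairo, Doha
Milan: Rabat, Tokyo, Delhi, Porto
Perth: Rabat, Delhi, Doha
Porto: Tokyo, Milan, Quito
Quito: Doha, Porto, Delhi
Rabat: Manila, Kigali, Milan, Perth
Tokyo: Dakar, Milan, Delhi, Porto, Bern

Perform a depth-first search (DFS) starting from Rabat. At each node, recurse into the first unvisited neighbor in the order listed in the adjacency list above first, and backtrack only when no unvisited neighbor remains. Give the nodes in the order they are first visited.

Rabat, Manila, Cairo, Delhi, Milan, Tokyo, Dakar, Porto, Quito, Doha, Bern, Accra, Kigali, Perth

Visit Rabat
Rabat → Manila
Manila → Cairo
Cairo → Delhi
Delhi → Milan
Milan → Tokyo
Tokyo → Dakar
Tokyo → Porto
Porto → Quito
Quito → Doha
Doha → Bern
Bern → Accra
Bern → Kigali
Doha → Perth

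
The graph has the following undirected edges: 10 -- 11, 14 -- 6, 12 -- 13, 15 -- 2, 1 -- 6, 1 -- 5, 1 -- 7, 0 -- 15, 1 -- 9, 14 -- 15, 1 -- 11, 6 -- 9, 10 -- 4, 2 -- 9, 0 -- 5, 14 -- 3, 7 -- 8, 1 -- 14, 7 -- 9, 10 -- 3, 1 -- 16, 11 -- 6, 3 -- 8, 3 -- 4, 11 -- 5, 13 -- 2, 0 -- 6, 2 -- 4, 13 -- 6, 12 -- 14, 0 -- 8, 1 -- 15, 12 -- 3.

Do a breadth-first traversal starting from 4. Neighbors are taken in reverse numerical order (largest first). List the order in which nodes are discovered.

4 → 10 → 3 → 2 → 11 → 14 → 12 → 8 → 15 → 13 → 9 → 6 → 5 → 1 → 7 → 0 → 16

Visit 4; enqueue 10, 3, 2 → queue [10, 3, 2]
Visit 10; enqueue 11 → queue [3, 2, 11]
Visit 3; enqueue 14, 12, 8 → queue [2, 11, 14, 12, 8]
Visit 2; enqueue 15, 13, 9 → queue [11, 14, 12, 8, 15, 13, 9]
Visit 11; enqueue 6, 5, 1 → queue [14, 12, 8, 15, 13, 9, 6, 5, 1]
Visit 14 → queue [12, 8, 15, 13, 9, 6, 5, 1]
Visit 12 → queue [8, 15, 13, 9, 6, 5, 1]
Visit 8; enqueue 7, 0 → queue [15, 13, 9, 6, 5, 1, 7, 0]
Visit 15 → queue [13, 9, 6, 5, 1, 7, 0]
Visit 13 → queue [9, 6, 5, 1, 7, 0]
Visit 9 → queue [6, 5, 1, 7, 0]
Visit 6 → queue [5, 1, 7, 0]
Visit 5 → queue [1, 7, 0]
Visit 1; enqueue 16 → queue [7, 0, 16]
Visit 7 → queue [0, 16]
Visit 0 → queue [16]
Visit 16 → queue []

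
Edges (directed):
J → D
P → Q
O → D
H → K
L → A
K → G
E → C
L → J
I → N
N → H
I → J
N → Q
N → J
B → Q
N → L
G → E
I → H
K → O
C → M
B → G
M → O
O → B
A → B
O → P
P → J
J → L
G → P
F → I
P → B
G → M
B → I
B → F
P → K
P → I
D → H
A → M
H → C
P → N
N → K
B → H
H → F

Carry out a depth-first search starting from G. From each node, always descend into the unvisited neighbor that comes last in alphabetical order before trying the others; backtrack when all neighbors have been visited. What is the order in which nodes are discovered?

G -> P -> Q -> N -> L -> J -> D -> H -> K -> O -> B -> I -> F -> C -> M -> A -> E

Visit G
G → P
P → Q
P → N
N → L
L → J
J → D
D → H
H → K
K → O
O → B
B → I
B → F
H → C
C → M
L → A
G → E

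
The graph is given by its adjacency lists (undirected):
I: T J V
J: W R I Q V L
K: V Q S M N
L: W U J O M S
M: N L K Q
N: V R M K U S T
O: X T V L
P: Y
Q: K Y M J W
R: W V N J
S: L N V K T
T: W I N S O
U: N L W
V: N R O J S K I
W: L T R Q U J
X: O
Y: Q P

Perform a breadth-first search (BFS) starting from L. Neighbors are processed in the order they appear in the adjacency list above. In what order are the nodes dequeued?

L -> W -> U -> J -> O -> M -> S -> T -> R -> Q -> N -> I -> V -> X -> K -> Y -> P

Visit L; enqueue W, U, J, O, M, S → queue [W, U, J, O, M, S]
Visit W; enqueue T, R, Q → queue [U, J, O, M, S, T, R, Q]
Visit U; enqueue N → queue [J, O, M, S, T, R, Q, N]
Visit J; enqueue I, V → queue [O, M, S, T, R, Q, N, I, V]
Visit O; enqueue X → queue [M, S, T, R, Q, N, I, V, X]
Visit M; enqueue K → queue [S, T, R, Q, N, I, V, X, K]
Visit S → queue [T, R, Q, N, I, V, X, K]
Visit T → queue [R, Q, N, I, V, X, K]
Visit R → queue [Q, N, I, V, X, K]
Visit Q; enqueue Y → queue [N, I, V, X, K, Y]
Visit N → queue [I, V, X, K, Y]
Visit I → queue [V, X, K, Y]
Visit V → queue [X, K, Y]
Visit X → queue [K, Y]
Visit K → queue [Y]
Visit Y; enqueue P → queue [P]
Visit P → queue []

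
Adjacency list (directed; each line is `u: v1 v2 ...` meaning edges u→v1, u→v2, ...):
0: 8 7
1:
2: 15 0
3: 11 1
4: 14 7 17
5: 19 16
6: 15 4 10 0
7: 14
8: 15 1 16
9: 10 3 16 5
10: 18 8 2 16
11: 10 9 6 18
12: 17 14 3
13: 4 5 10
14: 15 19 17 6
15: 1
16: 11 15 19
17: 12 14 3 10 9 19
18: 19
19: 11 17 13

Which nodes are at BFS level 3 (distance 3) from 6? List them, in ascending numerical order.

3, 9, 11, 12, 19

Level 0: 6
Level 1: 0, 4, 10, 15
Level 2: 1, 2, 7, 8, 14, 16, 17, 18
Level 3: 3, 9, 11, 12, 19
Level 4: 5, 13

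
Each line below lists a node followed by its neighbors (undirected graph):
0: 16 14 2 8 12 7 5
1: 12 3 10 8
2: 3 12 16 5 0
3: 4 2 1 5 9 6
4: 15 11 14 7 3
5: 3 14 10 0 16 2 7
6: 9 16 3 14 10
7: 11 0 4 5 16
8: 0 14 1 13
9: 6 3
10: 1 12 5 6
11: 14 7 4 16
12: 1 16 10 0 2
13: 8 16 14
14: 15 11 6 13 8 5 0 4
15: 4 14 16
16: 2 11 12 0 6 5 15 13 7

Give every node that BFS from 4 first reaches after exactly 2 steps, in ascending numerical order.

0, 1, 2, 5, 6, 8, 9, 13, 16

Level 0: 4
Level 1: 3, 7, 11, 14, 15
Level 2: 0, 1, 2, 5, 6, 8, 9, 13, 16
Level 3: 10, 12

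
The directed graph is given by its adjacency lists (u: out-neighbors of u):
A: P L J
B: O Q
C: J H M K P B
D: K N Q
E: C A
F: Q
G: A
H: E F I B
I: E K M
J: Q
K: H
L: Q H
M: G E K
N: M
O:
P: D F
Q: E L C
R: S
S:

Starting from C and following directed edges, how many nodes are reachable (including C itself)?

BFS from C visits: C, J, H, M, K, P, B, Q, E, F, I, G, D, O, L, A, N
Reachable nodes: 17 of 19 total.

17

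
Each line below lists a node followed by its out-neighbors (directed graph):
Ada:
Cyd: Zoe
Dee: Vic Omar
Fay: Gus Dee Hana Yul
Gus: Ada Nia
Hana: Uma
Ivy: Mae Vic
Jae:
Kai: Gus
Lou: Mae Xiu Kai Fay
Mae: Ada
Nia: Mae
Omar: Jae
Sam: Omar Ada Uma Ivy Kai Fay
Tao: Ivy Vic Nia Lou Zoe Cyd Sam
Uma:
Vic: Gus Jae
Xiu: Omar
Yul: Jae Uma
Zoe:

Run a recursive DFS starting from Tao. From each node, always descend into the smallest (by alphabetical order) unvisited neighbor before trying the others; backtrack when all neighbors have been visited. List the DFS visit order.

Visit Tao
Tao → Cyd
Cyd → Zoe
Tao → Ivy
Ivy → Mae
Mae → Ada
Ivy → Vic
Vic → Gus
Gus → Nia
Vic → Jae
Tao → Lou
Lou → Fay
Fay → Dee
Dee → Omar
Fay → Hana
Hana → Uma
Fay → Yul
Lou → Kai
Lou → Xiu
Tao → Sam

Tao, Cyd, Zoe, Ivy, Mae, Ada, Vic, Gus, Nia, Jae, Lou, Fay, Dee, Omar, Hana, Uma, Yul, Kai, Xiu, Sam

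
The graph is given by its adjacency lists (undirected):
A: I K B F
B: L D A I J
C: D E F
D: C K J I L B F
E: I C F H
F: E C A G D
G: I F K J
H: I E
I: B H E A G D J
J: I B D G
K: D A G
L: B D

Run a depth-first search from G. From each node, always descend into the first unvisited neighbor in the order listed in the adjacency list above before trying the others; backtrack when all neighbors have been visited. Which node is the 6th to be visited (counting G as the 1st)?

C

Visit G
G → I
I → B
B → L
L → D
D → C
C → E
E → F
F → A
A → K
E → H
D → J

Visit order: G, I, B, L, D, C, E, F, A, K, H, J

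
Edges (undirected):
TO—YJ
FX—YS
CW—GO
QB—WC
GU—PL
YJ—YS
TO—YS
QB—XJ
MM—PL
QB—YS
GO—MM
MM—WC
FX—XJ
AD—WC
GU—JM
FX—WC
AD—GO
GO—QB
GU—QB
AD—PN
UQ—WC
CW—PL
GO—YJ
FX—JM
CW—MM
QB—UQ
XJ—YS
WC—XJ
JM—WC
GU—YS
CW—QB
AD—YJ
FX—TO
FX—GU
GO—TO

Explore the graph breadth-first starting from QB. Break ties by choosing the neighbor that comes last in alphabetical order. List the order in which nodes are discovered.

QB, YS, XJ, WC, UQ, GU, GO, CW, YJ, TO, FX, MM, JM, AD, PL, PN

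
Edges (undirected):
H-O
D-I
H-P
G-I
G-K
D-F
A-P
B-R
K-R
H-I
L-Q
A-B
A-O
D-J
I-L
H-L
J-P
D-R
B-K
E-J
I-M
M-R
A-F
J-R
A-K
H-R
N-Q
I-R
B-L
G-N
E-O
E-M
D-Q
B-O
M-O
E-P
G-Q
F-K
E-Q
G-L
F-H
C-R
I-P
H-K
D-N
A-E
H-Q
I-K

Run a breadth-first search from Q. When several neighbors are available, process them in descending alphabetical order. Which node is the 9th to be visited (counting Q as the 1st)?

B

Visit Q; enqueue N, L, H, G, E, D → queue [N, L, H, G, E, D]
Visit N → queue [L, H, G, E, D]
Visit L; enqueue I, B → queue [H, G, E, D, I, B]
Visit H; enqueue R, P, O, K, F → queue [G, E, D, I, B, R, P, O, K, F]
Visit G → queue [E, D, I, B, R, P, O, K, F]
Visit E; enqueue M, J, A → queue [D, I, B, R, P, O, K, F, M, J, A]
Visit D → queue [I, B, R, P, O, K, F, M, J, A]
Visit I → queue [B, R, P, O, K, F, M, J, A]
Visit B → queue [R, P, O, K, F, M, J, A]
Visit R; enqueue C → queue [P, O, K, F, M, J, A, C]
Visit P → queue [O, K, F, M, J, A, C]
Visit O → queue [K, F, M, J, A, C]
Visit K → queue [F, M, J, A, C]
Visit F → queue [M, J, A, C]
Visit M → queue [J, A, C]
Visit J → queue [A, C]
Visit A → queue [C]
Visit C → queue []

Visit order: Q, N, L, H, G, E, D, I, B, R, P, O, K, F, M, J, A, C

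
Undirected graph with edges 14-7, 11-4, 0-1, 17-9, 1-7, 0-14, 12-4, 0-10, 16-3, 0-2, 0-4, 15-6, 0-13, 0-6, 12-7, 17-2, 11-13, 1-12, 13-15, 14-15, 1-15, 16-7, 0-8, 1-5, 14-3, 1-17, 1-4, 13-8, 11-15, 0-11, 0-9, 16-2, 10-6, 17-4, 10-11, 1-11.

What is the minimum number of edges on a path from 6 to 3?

3

Level 0: 6
Level 1: 0, 10, 15
Level 2: 1, 2, 4, 8, 9, 11, 13, 14
Level 3: 3, 5, 7, 12, 16, 17
3 first appears at level 3.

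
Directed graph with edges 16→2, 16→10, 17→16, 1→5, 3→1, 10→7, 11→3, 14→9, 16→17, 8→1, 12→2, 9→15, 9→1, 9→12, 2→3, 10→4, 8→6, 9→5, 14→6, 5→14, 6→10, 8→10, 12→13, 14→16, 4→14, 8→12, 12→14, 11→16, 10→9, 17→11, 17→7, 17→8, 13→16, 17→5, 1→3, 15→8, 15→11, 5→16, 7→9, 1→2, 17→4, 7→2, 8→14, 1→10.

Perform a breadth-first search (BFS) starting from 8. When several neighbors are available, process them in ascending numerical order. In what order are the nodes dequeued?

8, 1, 6, 10, 12, 14, 2, 3, 5, 4, 7, 9, 13, 16, 15, 17, 11

Visit 8; enqueue 1, 6, 10, 12, 14 → queue [1, 6, 10, 12, 14]
Visit 1; enqueue 2, 3, 5 → queue [6, 10, 12, 14, 2, 3, 5]
Visit 6 → queue [10, 12, 14, 2, 3, 5]
Visit 10; enqueue 4, 7, 9 → queue [12, 14, 2, 3, 5, 4, 7, 9]
Visit 12; enqueue 13 → queue [14, 2, 3, 5, 4, 7, 9, 13]
Visit 14; enqueue 16 → queue [2, 3, 5, 4, 7, 9, 13, 16]
Visit 2 → queue [3, 5, 4, 7, 9, 13, 16]
Visit 3 → queue [5, 4, 7, 9, 13, 16]
Visit 5 → queue [4, 7, 9, 13, 16]
Visit 4 → queue [7, 9, 13, 16]
Visit 7 → queue [9, 13, 16]
Visit 9; enqueue 15 → queue [13, 16, 15]
Visit 13 → queue [16, 15]
Visit 16; enqueue 17 → queue [15, 17]
Visit 15; enqueue 11 → queue [17, 11]
Visit 17 → queue [11]
Visit 11 → queue []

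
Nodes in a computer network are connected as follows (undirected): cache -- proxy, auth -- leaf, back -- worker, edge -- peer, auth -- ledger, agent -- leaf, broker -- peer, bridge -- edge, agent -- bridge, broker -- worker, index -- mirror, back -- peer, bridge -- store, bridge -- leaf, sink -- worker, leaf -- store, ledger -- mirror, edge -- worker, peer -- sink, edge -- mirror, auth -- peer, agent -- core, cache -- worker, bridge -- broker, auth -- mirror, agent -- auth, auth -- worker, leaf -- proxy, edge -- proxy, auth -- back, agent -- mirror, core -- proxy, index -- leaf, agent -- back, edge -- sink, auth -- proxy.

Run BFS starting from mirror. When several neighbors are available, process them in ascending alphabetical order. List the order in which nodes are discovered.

Visit mirror; enqueue agent, auth, edge, index, ledger → queue [agent, auth, edge, index, ledger]
Visit agent; enqueue back, bridge, core, leaf → queue [auth, edge, index, ledger, back, bridge, core, leaf]
Visit auth; enqueue peer, proxy, worker → queue [edge, index, ledger, back, bridge, core, leaf, peer, proxy, worker]
Visit edge; enqueue sink → queue [index, ledger, back, bridge, core, leaf, peer, proxy, worker, sink]
Visit index → queue [ledger, back, bridge, core, leaf, peer, proxy, worker, sink]
Visit ledger → queue [back, bridge, core, leaf, peer, proxy, worker, sink]
Visit back → queue [bridge, core, leaf, peer, proxy, worker, sink]
Visit bridge; enqueue broker, store → queue [core, leaf, peer, proxy, worker, sink, broker, store]
Visit core → queue [leaf, peer, proxy, worker, sink, broker, store]
Visit leaf → queue [peer, proxy, worker, sink, broker, store]
Visit peer → queue [proxy, worker, sink, broker, store]
Visit proxy; enqueue cache → queue [worker, sink, broker, store, cache]
Visit worker → queue [sink, broker, store, cache]
Visit sink → queue [broker, store, cache]
Visit broker → queue [store, cache]
Visit store → queue [cache]
Visit cache → queue []

mirror → agent → auth → edge → index → ledger → back → bridge → core → leaf → peer → proxy → worker → sink → broker → store → cache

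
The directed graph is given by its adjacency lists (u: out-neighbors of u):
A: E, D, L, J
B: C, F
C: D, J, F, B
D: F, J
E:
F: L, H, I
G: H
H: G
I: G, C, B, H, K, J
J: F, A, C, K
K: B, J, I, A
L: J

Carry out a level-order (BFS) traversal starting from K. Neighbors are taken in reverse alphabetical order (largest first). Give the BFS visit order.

Visit K; enqueue J, I, B, A → queue [J, I, B, A]
Visit J; enqueue F, C → queue [I, B, A, F, C]
Visit I; enqueue H, G → queue [B, A, F, C, H, G]
Visit B → queue [A, F, C, H, G]
Visit A; enqueue L, E, D → queue [F, C, H, G, L, E, D]
Visit F → queue [C, H, G, L, E, D]
Visit C → queue [H, G, L, E, D]
Visit H → queue [G, L, E, D]
Visit G → queue [L, E, D]
Visit L → queue [E, D]
Visit E → queue [D]
Visit D → queue []

K -> J -> I -> B -> A -> F -> C -> H -> G -> L -> E -> D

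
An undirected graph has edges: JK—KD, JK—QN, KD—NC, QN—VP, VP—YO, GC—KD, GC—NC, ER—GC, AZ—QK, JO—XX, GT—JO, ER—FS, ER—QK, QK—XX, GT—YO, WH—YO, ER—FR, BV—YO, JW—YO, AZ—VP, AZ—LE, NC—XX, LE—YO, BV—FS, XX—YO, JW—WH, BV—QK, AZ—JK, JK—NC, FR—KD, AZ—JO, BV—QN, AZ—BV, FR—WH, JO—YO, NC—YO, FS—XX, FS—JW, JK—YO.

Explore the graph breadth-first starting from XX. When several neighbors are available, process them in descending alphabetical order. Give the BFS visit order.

Visit XX; enqueue YO, QK, NC, JO, FS → queue [YO, QK, NC, JO, FS]
Visit YO; enqueue WH, VP, LE, JW, JK, GT, BV → queue [QK, NC, JO, FS, WH, VP, LE, JW, JK, GT, BV]
Visit QK; enqueue ER, AZ → queue [NC, JO, FS, WH, VP, LE, JW, JK, GT, BV, ER, AZ]
Visit NC; enqueue KD, GC → queue [JO, FS, WH, VP, LE, JW, JK, GT, BV, ER, AZ, KD, GC]
Visit JO → queue [FS, WH, VP, LE, JW, JK, GT, BV, ER, AZ, KD, GC]
Visit FS → queue [WH, VP, LE, JW, JK, GT, BV, ER, AZ, KD, GC]
Visit WH; enqueue FR → queue [VP, LE, JW, JK, GT, BV, ER, AZ, KD, GC, FR]
Visit VP; enqueue QN → queue [LE, JW, JK, GT, BV, ER, AZ, KD, GC, FR, QN]
Visit LE → queue [JW, JK, GT, BV, ER, AZ, KD, GC, FR, QN]
Visit JW → queue [JK, GT, BV, ER, AZ, KD, GC, FR, QN]
Visit JK → queue [GT, BV, ER, AZ, KD, GC, FR, QN]
Visit GT → queue [BV, ER, AZ, KD, GC, FR, QN]
Visit BV → queue [ER, AZ, KD, GC, FR, QN]
Visit ER → queue [AZ, KD, GC, FR, QN]
Visit AZ → queue [KD, GC, FR, QN]
Visit KD → queue [GC, FR, QN]
Visit GC → queue [FR, QN]
Visit FR → queue [QN]
Visit QN → queue []

XX YO QK NC JO FS WH VP LE JW JK GT BV ER AZ KD GC FR QN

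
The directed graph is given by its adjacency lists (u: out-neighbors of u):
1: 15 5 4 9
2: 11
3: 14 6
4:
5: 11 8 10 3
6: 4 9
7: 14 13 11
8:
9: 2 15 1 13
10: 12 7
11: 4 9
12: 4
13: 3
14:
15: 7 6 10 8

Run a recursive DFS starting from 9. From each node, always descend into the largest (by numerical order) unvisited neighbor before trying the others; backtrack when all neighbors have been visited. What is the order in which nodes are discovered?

9, 15, 10, 12, 4, 7, 14, 13, 3, 6, 11, 8, 2, 1, 5

Visit 9
9 → 15
15 → 10
10 → 12
12 → 4
10 → 7
7 → 14
7 → 13
13 → 3
3 → 6
7 → 11
15 → 8
9 → 2
9 → 1
1 → 5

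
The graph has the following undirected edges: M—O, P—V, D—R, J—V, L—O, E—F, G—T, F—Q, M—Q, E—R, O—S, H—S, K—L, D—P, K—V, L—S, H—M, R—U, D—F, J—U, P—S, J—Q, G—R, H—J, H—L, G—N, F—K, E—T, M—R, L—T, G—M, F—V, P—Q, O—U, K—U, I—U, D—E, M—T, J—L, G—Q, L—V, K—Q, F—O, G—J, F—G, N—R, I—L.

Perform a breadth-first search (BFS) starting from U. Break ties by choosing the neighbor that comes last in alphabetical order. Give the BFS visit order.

Visit U; enqueue R, O, K, J, I → queue [R, O, K, J, I]
Visit R; enqueue N, M, G, E, D → queue [O, K, J, I, N, M, G, E, D]
Visit O; enqueue S, L, F → queue [K, J, I, N, M, G, E, D, S, L, F]
Visit K; enqueue V, Q → queue [J, I, N, M, G, E, D, S, L, F, V, Q]
Visit J; enqueue H → queue [I, N, M, G, E, D, S, L, F, V, Q, H]
Visit I → queue [N, M, G, E, D, S, L, F, V, Q, H]
Visit N → queue [M, G, E, D, S, L, F, V, Q, H]
Visit M; enqueue T → queue [G, E, D, S, L, F, V, Q, H, T]
Visit G → queue [E, D, S, L, F, V, Q, H, T]
Visit E → queue [D, S, L, F, V, Q, H, T]
Visit D; enqueue P → queue [S, L, F, V, Q, H, T, P]
Visit S → queue [L, F, V, Q, H, T, P]
Visit L → queue [F, V, Q, H, T, P]
Visit F → queue [V, Q, H, T, P]
Visit V → queue [Q, H, T, P]
Visit Q → queue [H, T, P]
Visit H → queue [T, P]
Visit T → queue [P]
Visit P → queue []

U, R, O, K, J, I, N, M, G, E, D, S, L, F, V, Q, H, T, P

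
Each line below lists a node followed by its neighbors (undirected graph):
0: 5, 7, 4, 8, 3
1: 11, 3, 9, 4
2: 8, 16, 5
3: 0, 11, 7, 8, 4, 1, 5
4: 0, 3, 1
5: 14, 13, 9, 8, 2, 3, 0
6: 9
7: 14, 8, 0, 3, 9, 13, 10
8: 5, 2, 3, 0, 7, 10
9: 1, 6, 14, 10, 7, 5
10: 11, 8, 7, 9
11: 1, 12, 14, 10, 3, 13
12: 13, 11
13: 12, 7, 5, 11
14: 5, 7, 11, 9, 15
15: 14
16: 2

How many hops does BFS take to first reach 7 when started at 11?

Level 0: 11
Level 1: 1, 3, 10, 12, 13, 14
Level 2: 0, 4, 5, 7, 8, 9, 15
Level 3: 2, 6
Level 4: 16
7 first appears at level 2.

2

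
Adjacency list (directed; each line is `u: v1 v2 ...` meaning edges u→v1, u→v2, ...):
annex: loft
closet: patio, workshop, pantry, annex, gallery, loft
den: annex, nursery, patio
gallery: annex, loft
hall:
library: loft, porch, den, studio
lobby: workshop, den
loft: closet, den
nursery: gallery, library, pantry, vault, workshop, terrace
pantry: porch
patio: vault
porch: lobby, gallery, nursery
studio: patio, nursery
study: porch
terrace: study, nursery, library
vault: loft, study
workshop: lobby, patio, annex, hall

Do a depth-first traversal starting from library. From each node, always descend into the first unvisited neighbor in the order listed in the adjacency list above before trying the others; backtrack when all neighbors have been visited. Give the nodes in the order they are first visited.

Visit library
library → loft
loft → closet
closet → patio
patio → vault
vault → study
study → porch
porch → lobby
lobby → workshop
workshop → annex
workshop → hall
lobby → den
den → nursery
nursery → gallery
nursery → pantry
nursery → terrace
library → studio

library → loft → closet → patio → vault → study → porch → lobby → workshop → annex → hall → den → nursery → gallery → pantry → terrace → studio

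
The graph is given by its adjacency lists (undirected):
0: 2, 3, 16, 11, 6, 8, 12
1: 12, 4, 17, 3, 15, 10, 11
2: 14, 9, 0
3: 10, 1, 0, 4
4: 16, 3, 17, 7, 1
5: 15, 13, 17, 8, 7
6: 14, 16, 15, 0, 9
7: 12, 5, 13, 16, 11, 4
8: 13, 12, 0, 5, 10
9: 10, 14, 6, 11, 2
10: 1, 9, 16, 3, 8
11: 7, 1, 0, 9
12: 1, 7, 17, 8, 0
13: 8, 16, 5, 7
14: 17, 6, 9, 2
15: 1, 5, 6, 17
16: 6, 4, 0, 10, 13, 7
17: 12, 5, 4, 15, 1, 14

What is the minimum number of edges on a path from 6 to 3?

2

Level 0: 6
Level 1: 0, 9, 14, 15, 16
Level 2: 1, 2, 3, 4, 5, 7, 8, 10, 11, 12, 13, 17
3 first appears at level 2.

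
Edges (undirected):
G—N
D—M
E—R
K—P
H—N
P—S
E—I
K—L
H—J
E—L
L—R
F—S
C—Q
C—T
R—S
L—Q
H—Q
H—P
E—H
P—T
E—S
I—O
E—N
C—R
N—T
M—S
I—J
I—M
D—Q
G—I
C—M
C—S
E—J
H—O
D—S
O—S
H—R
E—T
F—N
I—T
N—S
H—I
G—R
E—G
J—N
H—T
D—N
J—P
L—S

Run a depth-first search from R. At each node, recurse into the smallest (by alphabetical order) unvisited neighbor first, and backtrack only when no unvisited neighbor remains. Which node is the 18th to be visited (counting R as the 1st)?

Visit R
R → C
C → M
M → D
D → N
N → E
E → G
G → I
I → H
H → J
J → P
P → K
K → L
L → Q
L → S
S → F
S → O
P → T

Visit order: R, C, M, D, N, E, G, I, H, J, P, K, L, Q, S, F, O, T

T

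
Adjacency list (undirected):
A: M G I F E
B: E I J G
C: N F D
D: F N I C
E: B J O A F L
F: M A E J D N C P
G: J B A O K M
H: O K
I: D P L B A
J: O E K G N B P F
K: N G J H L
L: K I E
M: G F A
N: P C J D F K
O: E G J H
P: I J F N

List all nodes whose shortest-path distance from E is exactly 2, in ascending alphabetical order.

C, D, G, H, I, K, M, N, P

Level 0: E
Level 1: A, B, F, J, L, O
Level 2: C, D, G, H, I, K, M, N, P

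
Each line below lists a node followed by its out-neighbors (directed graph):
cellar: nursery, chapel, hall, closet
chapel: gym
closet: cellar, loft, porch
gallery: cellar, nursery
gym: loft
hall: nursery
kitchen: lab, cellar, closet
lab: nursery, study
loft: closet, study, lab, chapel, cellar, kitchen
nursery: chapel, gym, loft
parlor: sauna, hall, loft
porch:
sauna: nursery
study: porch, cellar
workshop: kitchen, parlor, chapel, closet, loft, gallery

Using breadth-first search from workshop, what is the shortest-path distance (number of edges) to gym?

Level 0: workshop
Level 1: chapel, closet, gallery, kitchen, loft, parlor
Level 2: cellar, gym, hall, lab, nursery, porch, sauna, study
gym first appears at level 2.

2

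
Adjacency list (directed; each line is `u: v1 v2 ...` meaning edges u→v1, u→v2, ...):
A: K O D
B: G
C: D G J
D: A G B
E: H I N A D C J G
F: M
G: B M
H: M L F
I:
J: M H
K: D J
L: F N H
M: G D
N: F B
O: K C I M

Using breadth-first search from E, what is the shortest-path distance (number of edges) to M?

Level 0: E
Level 1: A, C, D, G, H, I, J, N
Level 2: B, F, K, L, M, O
M first appears at level 2.

2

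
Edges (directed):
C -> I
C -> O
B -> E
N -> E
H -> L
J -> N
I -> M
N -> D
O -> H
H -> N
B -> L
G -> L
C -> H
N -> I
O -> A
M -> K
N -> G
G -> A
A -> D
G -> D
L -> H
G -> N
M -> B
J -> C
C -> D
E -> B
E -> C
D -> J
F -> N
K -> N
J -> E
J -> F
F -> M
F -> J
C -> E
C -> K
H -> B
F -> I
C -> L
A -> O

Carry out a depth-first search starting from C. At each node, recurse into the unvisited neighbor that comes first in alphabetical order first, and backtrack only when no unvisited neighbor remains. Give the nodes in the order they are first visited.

Visit C
C → D
D → J
J → E
E → B
B → L
L → H
H → N
N → G
G → A
A → O
N → I
I → M
M → K
J → F

C D J E B L H N G A O I M K F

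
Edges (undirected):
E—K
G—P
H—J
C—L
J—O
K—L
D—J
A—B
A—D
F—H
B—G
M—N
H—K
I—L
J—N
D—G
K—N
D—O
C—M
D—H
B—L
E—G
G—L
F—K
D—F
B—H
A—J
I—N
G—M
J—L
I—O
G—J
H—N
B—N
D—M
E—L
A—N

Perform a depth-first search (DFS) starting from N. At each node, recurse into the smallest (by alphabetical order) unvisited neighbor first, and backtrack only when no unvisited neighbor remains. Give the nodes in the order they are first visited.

Visit N
N → A
A → B
B → G
G → D
D → F
F → H
H → J
J → L
L → C
C → M
L → E
E → K
L → I
I → O
G → P

N, A, B, G, D, F, H, J, L, C, M, E, K, I, O, P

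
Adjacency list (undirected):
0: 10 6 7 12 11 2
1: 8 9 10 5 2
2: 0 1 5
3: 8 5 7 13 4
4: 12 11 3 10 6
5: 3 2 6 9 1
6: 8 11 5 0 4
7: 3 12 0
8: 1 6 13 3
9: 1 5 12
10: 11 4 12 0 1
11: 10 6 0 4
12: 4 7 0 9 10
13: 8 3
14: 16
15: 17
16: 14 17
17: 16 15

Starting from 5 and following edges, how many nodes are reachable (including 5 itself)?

14

BFS from 5 visits: 5, 1, 2, 3, 6, 9, 8, 10, 0, 4, 7, 13, 11, 12
Reachable nodes: 14 of 18 total.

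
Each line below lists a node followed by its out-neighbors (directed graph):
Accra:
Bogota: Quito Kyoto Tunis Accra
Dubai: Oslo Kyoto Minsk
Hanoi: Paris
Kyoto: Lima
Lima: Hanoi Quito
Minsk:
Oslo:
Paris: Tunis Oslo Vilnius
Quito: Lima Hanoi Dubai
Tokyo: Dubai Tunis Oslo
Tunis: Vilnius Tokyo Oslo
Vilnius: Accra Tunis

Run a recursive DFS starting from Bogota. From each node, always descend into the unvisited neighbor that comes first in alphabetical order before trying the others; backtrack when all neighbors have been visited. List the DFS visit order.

Visit Bogota
Bogota → Accra
Bogota → Kyoto
Kyoto → Lima
Lima → Hanoi
Hanoi → Paris
Paris → Oslo
Paris → Tunis
Tunis → Tokyo
Tokyo → Dubai
Dubai → Minsk
Tunis → Vilnius
Lima → Quito

Bogota → Accra → Kyoto → Lima → Hanoi → Paris → Oslo → Tunis → Tokyo → Dubai → Minsk → Vilnius → Quito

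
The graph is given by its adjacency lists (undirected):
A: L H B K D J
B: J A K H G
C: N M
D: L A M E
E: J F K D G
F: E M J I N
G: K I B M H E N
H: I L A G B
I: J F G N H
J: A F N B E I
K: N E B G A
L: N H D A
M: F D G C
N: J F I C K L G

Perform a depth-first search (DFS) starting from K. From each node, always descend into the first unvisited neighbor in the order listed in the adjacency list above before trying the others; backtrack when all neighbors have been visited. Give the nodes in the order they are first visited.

Visit K
K → N
N → J
J → A
A → L
L → H
H → I
I → F
F → E
E → D
D → M
M → G
G → B
M → C

K, N, J, A, L, H, I, F, E, D, M, G, B, C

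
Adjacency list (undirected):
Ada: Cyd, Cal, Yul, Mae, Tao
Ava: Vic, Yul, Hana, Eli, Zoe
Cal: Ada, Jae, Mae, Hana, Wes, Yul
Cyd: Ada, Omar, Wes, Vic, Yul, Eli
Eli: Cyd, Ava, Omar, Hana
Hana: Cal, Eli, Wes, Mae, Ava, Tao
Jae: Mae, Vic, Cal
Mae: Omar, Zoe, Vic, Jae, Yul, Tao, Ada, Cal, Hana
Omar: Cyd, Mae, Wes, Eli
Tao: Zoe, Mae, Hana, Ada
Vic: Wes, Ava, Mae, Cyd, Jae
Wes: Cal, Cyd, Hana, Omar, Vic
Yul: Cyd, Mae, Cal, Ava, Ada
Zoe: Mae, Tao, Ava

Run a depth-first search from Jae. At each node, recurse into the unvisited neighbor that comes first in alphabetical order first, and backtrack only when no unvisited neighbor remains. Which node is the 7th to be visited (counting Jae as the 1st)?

Hana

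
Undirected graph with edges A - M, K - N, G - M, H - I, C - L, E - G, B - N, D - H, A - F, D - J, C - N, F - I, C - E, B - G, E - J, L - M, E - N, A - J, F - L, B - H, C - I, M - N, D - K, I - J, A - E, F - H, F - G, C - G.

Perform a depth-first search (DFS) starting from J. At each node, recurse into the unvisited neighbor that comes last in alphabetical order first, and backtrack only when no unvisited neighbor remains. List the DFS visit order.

J, I, H, F, L, M, N, K, D, E, G, C, B, A

Visit J
J → I
I → H
H → F
F → L
L → M
M → N
N → K
K → D
N → E
E → G
G → C
G → B
E → A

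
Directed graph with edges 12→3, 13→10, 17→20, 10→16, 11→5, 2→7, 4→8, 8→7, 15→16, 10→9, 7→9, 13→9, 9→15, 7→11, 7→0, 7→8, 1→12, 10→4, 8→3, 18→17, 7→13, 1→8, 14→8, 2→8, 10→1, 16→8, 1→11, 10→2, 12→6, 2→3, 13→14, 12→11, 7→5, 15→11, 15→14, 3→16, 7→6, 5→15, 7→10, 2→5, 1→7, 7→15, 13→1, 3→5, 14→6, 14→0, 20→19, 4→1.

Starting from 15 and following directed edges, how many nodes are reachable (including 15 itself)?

BFS from 15 visits: 15, 11, 14, 16, 5, 0, 6, 8, 3, 7, 9, 10, 13, 1, 2, 4, 12
Reachable nodes: 17 of 21 total.

17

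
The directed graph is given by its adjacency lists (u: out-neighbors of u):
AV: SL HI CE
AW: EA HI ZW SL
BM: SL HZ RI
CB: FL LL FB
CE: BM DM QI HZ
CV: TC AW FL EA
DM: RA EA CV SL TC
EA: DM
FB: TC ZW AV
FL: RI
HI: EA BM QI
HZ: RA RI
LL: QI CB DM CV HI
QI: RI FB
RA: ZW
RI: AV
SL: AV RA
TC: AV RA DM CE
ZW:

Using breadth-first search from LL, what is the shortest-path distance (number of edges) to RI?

Level 0: LL
Level 1: CB, CV, DM, HI, QI
Level 2: AW, BM, EA, FB, FL, RA, RI, SL, TC
Level 3: AV, CE, HZ, ZW
RI first appears at level 2.

2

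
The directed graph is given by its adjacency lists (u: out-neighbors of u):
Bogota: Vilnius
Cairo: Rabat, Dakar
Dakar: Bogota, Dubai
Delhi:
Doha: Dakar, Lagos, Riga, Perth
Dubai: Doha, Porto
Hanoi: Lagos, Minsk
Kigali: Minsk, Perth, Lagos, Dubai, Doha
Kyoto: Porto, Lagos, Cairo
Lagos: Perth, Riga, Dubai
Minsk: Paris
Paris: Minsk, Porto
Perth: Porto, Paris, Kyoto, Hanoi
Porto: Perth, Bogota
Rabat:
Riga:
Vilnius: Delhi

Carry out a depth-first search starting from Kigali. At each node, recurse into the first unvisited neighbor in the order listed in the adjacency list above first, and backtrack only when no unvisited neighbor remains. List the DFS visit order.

Kigali, Minsk, Paris, Porto, Perth, Kyoto, Lagos, Riga, Dubai, Doha, Dakar, Bogota, Vilnius, Delhi, Cairo, Rabat, Hanoi

Visit Kigali
Kigali → Minsk
Minsk → Paris
Paris → Porto
Porto → Perth
Perth → Kyoto
Kyoto → Lagos
Lagos → Riga
Lagos → Dubai
Dubai → Doha
Doha → Dakar
Dakar → Bogota
Bogota → Vilnius
Vilnius → Delhi
Kyoto → Cairo
Cairo → Rabat
Perth → Hanoi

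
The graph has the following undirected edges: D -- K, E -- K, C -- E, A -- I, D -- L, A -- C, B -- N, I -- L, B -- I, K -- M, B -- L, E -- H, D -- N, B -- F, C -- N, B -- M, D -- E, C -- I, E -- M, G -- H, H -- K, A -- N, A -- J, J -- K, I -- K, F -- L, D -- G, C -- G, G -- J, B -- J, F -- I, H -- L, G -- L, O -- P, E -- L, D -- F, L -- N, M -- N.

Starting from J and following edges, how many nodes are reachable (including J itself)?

14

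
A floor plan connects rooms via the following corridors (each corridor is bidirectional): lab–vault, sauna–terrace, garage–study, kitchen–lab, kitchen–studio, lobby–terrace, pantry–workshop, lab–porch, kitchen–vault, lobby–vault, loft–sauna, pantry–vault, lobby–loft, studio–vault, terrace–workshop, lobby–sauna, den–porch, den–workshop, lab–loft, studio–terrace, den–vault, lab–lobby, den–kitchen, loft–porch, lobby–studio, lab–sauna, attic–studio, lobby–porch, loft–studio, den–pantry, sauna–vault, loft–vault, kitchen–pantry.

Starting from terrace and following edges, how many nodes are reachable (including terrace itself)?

13

BFS from terrace visits: terrace, workshop, studio, sauna, lobby, pantry, den, vault, loft, kitchen, attic, lab, porch
Reachable nodes: 13 of 15 total.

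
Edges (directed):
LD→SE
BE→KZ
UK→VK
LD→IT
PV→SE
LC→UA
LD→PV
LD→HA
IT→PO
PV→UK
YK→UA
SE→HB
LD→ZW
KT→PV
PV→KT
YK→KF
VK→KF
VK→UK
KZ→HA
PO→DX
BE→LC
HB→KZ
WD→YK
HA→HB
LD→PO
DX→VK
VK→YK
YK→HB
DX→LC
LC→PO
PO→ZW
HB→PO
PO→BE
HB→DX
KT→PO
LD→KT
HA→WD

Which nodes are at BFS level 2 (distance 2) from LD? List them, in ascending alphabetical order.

Level 0: LD
Level 1: HA, IT, KT, PO, PV, SE, ZW
Level 2: BE, DX, HB, UK, WD
Level 3: KZ, LC, VK, YK
Level 4: KF, UA

BE, DX, HB, UK, WD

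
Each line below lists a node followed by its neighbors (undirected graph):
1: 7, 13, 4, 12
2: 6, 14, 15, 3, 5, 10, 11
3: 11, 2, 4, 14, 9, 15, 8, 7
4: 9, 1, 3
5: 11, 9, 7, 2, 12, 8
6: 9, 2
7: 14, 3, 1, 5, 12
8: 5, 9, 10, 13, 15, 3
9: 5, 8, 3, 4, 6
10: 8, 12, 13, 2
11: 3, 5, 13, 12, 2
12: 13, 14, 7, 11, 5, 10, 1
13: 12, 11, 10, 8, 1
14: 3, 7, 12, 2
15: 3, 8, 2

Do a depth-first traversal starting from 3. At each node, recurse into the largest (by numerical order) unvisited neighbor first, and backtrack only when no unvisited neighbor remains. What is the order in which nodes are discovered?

Visit 3
3 → 15
15 → 8
8 → 13
13 → 12
12 → 14
14 → 7
7 → 5
5 → 11
11 → 2
2 → 10
2 → 6
6 → 9
9 → 4
4 → 1

3 → 15 → 8 → 13 → 12 → 14 → 7 → 5 → 11 → 2 → 10 → 6 → 9 → 4 → 1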